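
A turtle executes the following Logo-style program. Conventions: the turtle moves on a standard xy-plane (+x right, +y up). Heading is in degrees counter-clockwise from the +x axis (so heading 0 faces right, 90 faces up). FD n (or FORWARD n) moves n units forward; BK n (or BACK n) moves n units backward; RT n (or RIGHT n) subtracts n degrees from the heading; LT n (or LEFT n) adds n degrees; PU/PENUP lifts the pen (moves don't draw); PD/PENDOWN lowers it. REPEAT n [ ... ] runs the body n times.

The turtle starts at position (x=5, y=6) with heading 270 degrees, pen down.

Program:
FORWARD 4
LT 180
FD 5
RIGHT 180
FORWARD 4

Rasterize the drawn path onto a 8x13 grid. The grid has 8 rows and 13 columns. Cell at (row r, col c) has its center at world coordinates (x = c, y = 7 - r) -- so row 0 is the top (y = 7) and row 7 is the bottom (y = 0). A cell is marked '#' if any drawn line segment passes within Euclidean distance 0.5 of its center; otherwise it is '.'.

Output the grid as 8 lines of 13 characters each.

Answer: .....#.......
.....#.......
.....#.......
.....#.......
.....#.......
.....#.......
.............
.............

Derivation:
Segment 0: (5,6) -> (5,2)
Segment 1: (5,2) -> (5,7)
Segment 2: (5,7) -> (5,3)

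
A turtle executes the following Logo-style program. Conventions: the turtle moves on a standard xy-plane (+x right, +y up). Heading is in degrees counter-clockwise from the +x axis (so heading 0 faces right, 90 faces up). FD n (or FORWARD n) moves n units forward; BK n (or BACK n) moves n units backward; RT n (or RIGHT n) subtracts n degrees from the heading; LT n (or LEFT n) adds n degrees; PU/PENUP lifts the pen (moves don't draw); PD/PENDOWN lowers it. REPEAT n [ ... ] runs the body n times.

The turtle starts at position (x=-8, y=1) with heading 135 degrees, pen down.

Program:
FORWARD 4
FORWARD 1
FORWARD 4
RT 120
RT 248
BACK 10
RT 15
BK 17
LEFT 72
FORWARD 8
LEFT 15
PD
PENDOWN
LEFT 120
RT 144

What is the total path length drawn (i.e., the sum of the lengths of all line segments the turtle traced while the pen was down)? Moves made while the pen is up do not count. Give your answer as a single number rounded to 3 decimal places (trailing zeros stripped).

Executing turtle program step by step:
Start: pos=(-8,1), heading=135, pen down
FD 4: (-8,1) -> (-10.828,3.828) [heading=135, draw]
FD 1: (-10.828,3.828) -> (-11.536,4.536) [heading=135, draw]
FD 4: (-11.536,4.536) -> (-14.364,7.364) [heading=135, draw]
RT 120: heading 135 -> 15
RT 248: heading 15 -> 127
BK 10: (-14.364,7.364) -> (-8.346,-0.622) [heading=127, draw]
RT 15: heading 127 -> 112
BK 17: (-8.346,-0.622) -> (-1.977,-16.385) [heading=112, draw]
LT 72: heading 112 -> 184
FD 8: (-1.977,-16.385) -> (-9.958,-16.943) [heading=184, draw]
LT 15: heading 184 -> 199
PD: pen down
PD: pen down
LT 120: heading 199 -> 319
RT 144: heading 319 -> 175
Final: pos=(-9.958,-16.943), heading=175, 6 segment(s) drawn

Segment lengths:
  seg 1: (-8,1) -> (-10.828,3.828), length = 4
  seg 2: (-10.828,3.828) -> (-11.536,4.536), length = 1
  seg 3: (-11.536,4.536) -> (-14.364,7.364), length = 4
  seg 4: (-14.364,7.364) -> (-8.346,-0.622), length = 10
  seg 5: (-8.346,-0.622) -> (-1.977,-16.385), length = 17
  seg 6: (-1.977,-16.385) -> (-9.958,-16.943), length = 8
Total = 44

Answer: 44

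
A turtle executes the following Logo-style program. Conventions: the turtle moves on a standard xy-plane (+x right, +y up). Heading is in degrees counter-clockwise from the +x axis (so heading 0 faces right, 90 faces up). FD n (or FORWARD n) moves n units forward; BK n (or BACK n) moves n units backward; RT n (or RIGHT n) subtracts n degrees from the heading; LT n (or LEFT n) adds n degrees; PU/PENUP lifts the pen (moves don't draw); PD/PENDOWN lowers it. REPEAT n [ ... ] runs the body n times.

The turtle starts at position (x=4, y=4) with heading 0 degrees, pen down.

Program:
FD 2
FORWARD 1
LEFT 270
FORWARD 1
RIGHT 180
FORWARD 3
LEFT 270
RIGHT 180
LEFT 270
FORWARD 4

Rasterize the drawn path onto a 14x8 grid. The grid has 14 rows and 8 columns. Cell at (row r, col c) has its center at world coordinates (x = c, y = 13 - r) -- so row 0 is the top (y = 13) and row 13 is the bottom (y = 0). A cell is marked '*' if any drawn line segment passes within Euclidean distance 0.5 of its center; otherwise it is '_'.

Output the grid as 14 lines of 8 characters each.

Segment 0: (4,4) -> (6,4)
Segment 1: (6,4) -> (7,4)
Segment 2: (7,4) -> (7,3)
Segment 3: (7,3) -> (7,6)
Segment 4: (7,6) -> (7,10)

Answer: ________
________
________
_______*
_______*
_______*
_______*
_______*
_______*
____****
_______*
________
________
________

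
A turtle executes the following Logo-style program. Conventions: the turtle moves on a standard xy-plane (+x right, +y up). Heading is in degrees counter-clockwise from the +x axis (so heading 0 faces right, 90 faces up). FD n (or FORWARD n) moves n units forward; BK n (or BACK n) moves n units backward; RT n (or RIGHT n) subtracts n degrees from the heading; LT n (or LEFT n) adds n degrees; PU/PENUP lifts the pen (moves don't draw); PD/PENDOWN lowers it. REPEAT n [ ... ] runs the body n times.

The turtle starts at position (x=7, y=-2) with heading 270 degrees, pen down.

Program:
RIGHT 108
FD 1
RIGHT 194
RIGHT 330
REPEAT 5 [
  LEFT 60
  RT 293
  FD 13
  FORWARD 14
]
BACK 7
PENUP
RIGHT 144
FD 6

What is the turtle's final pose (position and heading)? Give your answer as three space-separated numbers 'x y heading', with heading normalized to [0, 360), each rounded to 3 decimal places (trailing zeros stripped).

Executing turtle program step by step:
Start: pos=(7,-2), heading=270, pen down
RT 108: heading 270 -> 162
FD 1: (7,-2) -> (6.049,-1.691) [heading=162, draw]
RT 194: heading 162 -> 328
RT 330: heading 328 -> 358
REPEAT 5 [
  -- iteration 1/5 --
  LT 60: heading 358 -> 58
  RT 293: heading 58 -> 125
  FD 13: (6.049,-1.691) -> (-1.408,8.958) [heading=125, draw]
  FD 14: (-1.408,8.958) -> (-9.438,20.426) [heading=125, draw]
  -- iteration 2/5 --
  LT 60: heading 125 -> 185
  RT 293: heading 185 -> 252
  FD 13: (-9.438,20.426) -> (-13.455,8.062) [heading=252, draw]
  FD 14: (-13.455,8.062) -> (-17.781,-5.252) [heading=252, draw]
  -- iteration 3/5 --
  LT 60: heading 252 -> 312
  RT 293: heading 312 -> 19
  FD 13: (-17.781,-5.252) -> (-5.489,-1.02) [heading=19, draw]
  FD 14: (-5.489,-1.02) -> (7.748,3.538) [heading=19, draw]
  -- iteration 4/5 --
  LT 60: heading 19 -> 79
  RT 293: heading 79 -> 146
  FD 13: (7.748,3.538) -> (-3.03,10.807) [heading=146, draw]
  FD 14: (-3.03,10.807) -> (-14.636,18.636) [heading=146, draw]
  -- iteration 5/5 --
  LT 60: heading 146 -> 206
  RT 293: heading 206 -> 273
  FD 13: (-14.636,18.636) -> (-13.956,5.654) [heading=273, draw]
  FD 14: (-13.956,5.654) -> (-13.223,-8.327) [heading=273, draw]
]
BK 7: (-13.223,-8.327) -> (-13.589,-1.336) [heading=273, draw]
PU: pen up
RT 144: heading 273 -> 129
FD 6: (-13.589,-1.336) -> (-17.365,3.326) [heading=129, move]
Final: pos=(-17.365,3.326), heading=129, 12 segment(s) drawn

Answer: -17.365 3.326 129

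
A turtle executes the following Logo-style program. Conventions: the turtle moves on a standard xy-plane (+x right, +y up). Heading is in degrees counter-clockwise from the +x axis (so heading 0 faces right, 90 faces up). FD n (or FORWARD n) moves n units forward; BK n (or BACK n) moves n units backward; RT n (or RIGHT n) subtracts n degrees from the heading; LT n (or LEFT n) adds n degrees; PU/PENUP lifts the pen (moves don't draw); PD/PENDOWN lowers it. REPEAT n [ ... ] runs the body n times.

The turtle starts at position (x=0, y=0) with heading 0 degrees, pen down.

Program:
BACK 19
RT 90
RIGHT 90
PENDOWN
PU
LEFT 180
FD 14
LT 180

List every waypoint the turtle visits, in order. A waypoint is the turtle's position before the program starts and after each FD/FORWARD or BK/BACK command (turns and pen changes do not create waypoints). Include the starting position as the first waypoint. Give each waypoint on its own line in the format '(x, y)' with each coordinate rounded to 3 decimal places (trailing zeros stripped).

Answer: (0, 0)
(-19, 0)
(-5, 0)

Derivation:
Executing turtle program step by step:
Start: pos=(0,0), heading=0, pen down
BK 19: (0,0) -> (-19,0) [heading=0, draw]
RT 90: heading 0 -> 270
RT 90: heading 270 -> 180
PD: pen down
PU: pen up
LT 180: heading 180 -> 0
FD 14: (-19,0) -> (-5,0) [heading=0, move]
LT 180: heading 0 -> 180
Final: pos=(-5,0), heading=180, 1 segment(s) drawn
Waypoints (3 total):
(0, 0)
(-19, 0)
(-5, 0)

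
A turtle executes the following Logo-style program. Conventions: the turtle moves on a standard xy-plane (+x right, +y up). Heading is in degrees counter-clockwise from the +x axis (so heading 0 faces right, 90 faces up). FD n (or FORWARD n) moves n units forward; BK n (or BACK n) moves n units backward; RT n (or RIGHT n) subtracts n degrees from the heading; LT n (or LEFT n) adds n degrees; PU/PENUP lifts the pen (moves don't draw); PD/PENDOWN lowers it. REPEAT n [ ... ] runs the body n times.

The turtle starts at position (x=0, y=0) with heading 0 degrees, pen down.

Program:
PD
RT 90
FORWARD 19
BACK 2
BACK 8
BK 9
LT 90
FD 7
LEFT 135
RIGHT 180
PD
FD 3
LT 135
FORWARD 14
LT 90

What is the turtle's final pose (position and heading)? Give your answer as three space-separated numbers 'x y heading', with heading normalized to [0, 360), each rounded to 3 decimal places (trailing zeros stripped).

Answer: 9.121 11.879 180

Derivation:
Executing turtle program step by step:
Start: pos=(0,0), heading=0, pen down
PD: pen down
RT 90: heading 0 -> 270
FD 19: (0,0) -> (0,-19) [heading=270, draw]
BK 2: (0,-19) -> (0,-17) [heading=270, draw]
BK 8: (0,-17) -> (0,-9) [heading=270, draw]
BK 9: (0,-9) -> (0,0) [heading=270, draw]
LT 90: heading 270 -> 0
FD 7: (0,0) -> (7,0) [heading=0, draw]
LT 135: heading 0 -> 135
RT 180: heading 135 -> 315
PD: pen down
FD 3: (7,0) -> (9.121,-2.121) [heading=315, draw]
LT 135: heading 315 -> 90
FD 14: (9.121,-2.121) -> (9.121,11.879) [heading=90, draw]
LT 90: heading 90 -> 180
Final: pos=(9.121,11.879), heading=180, 7 segment(s) drawn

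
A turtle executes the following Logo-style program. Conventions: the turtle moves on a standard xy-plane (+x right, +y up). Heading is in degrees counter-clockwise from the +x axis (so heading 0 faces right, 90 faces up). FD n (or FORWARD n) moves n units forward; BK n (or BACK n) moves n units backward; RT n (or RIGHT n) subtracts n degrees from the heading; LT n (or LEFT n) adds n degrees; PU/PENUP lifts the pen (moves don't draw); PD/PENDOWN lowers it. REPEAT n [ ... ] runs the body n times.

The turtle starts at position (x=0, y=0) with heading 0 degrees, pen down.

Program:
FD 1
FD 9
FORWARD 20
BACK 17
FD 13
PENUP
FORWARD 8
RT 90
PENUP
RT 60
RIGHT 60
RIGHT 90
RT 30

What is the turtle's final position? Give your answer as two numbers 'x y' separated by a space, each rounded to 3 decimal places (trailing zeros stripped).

Executing turtle program step by step:
Start: pos=(0,0), heading=0, pen down
FD 1: (0,0) -> (1,0) [heading=0, draw]
FD 9: (1,0) -> (10,0) [heading=0, draw]
FD 20: (10,0) -> (30,0) [heading=0, draw]
BK 17: (30,0) -> (13,0) [heading=0, draw]
FD 13: (13,0) -> (26,0) [heading=0, draw]
PU: pen up
FD 8: (26,0) -> (34,0) [heading=0, move]
RT 90: heading 0 -> 270
PU: pen up
RT 60: heading 270 -> 210
RT 60: heading 210 -> 150
RT 90: heading 150 -> 60
RT 30: heading 60 -> 30
Final: pos=(34,0), heading=30, 5 segment(s) drawn

Answer: 34 0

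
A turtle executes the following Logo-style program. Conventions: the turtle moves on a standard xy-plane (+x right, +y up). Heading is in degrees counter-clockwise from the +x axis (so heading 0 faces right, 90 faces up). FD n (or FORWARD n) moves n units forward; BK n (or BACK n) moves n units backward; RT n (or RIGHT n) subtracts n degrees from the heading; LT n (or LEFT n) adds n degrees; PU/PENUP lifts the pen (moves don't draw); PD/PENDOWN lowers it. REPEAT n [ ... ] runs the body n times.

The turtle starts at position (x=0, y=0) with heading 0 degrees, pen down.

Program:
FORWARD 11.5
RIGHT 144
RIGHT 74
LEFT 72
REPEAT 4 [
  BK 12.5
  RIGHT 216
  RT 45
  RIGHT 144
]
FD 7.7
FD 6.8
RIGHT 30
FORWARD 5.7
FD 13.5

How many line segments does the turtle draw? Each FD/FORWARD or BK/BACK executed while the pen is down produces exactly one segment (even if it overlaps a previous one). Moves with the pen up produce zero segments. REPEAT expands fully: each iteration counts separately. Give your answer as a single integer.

Answer: 9

Derivation:
Executing turtle program step by step:
Start: pos=(0,0), heading=0, pen down
FD 11.5: (0,0) -> (11.5,0) [heading=0, draw]
RT 144: heading 0 -> 216
RT 74: heading 216 -> 142
LT 72: heading 142 -> 214
REPEAT 4 [
  -- iteration 1/4 --
  BK 12.5: (11.5,0) -> (21.863,6.99) [heading=214, draw]
  RT 216: heading 214 -> 358
  RT 45: heading 358 -> 313
  RT 144: heading 313 -> 169
  -- iteration 2/4 --
  BK 12.5: (21.863,6.99) -> (34.133,4.605) [heading=169, draw]
  RT 216: heading 169 -> 313
  RT 45: heading 313 -> 268
  RT 144: heading 268 -> 124
  -- iteration 3/4 --
  BK 12.5: (34.133,4.605) -> (41.123,-5.758) [heading=124, draw]
  RT 216: heading 124 -> 268
  RT 45: heading 268 -> 223
  RT 144: heading 223 -> 79
  -- iteration 4/4 --
  BK 12.5: (41.123,-5.758) -> (38.738,-18.029) [heading=79, draw]
  RT 216: heading 79 -> 223
  RT 45: heading 223 -> 178
  RT 144: heading 178 -> 34
]
FD 7.7: (38.738,-18.029) -> (45.122,-13.723) [heading=34, draw]
FD 6.8: (45.122,-13.723) -> (50.759,-9.92) [heading=34, draw]
RT 30: heading 34 -> 4
FD 5.7: (50.759,-9.92) -> (56.445,-9.523) [heading=4, draw]
FD 13.5: (56.445,-9.523) -> (69.912,-8.581) [heading=4, draw]
Final: pos=(69.912,-8.581), heading=4, 9 segment(s) drawn
Segments drawn: 9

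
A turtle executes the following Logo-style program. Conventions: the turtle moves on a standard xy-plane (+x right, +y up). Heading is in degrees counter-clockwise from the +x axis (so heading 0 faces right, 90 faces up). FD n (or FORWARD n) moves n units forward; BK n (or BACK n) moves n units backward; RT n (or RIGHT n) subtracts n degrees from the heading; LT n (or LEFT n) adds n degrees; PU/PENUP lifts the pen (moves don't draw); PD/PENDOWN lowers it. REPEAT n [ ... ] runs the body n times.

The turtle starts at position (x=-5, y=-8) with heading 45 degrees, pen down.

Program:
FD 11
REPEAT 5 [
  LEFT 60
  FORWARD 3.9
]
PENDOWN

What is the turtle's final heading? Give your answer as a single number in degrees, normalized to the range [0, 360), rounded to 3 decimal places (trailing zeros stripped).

Answer: 345

Derivation:
Executing turtle program step by step:
Start: pos=(-5,-8), heading=45, pen down
FD 11: (-5,-8) -> (2.778,-0.222) [heading=45, draw]
REPEAT 5 [
  -- iteration 1/5 --
  LT 60: heading 45 -> 105
  FD 3.9: (2.778,-0.222) -> (1.769,3.545) [heading=105, draw]
  -- iteration 2/5 --
  LT 60: heading 105 -> 165
  FD 3.9: (1.769,3.545) -> (-1.998,4.555) [heading=165, draw]
  -- iteration 3/5 --
  LT 60: heading 165 -> 225
  FD 3.9: (-1.998,4.555) -> (-4.756,1.797) [heading=225, draw]
  -- iteration 4/5 --
  LT 60: heading 225 -> 285
  FD 3.9: (-4.756,1.797) -> (-3.747,-1.97) [heading=285, draw]
  -- iteration 5/5 --
  LT 60: heading 285 -> 345
  FD 3.9: (-3.747,-1.97) -> (0.02,-2.98) [heading=345, draw]
]
PD: pen down
Final: pos=(0.02,-2.98), heading=345, 6 segment(s) drawn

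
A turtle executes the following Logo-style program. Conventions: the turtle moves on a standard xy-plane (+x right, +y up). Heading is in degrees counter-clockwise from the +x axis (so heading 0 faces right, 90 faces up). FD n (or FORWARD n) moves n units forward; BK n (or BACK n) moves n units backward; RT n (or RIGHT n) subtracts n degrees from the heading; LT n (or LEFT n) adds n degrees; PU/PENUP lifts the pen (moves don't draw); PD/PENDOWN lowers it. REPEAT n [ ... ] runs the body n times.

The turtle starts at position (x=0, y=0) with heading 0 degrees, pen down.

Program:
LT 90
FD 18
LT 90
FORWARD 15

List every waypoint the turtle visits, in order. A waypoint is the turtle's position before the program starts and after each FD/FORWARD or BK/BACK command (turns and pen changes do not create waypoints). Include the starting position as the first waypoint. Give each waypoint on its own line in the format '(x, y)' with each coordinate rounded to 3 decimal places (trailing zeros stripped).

Executing turtle program step by step:
Start: pos=(0,0), heading=0, pen down
LT 90: heading 0 -> 90
FD 18: (0,0) -> (0,18) [heading=90, draw]
LT 90: heading 90 -> 180
FD 15: (0,18) -> (-15,18) [heading=180, draw]
Final: pos=(-15,18), heading=180, 2 segment(s) drawn
Waypoints (3 total):
(0, 0)
(0, 18)
(-15, 18)

Answer: (0, 0)
(0, 18)
(-15, 18)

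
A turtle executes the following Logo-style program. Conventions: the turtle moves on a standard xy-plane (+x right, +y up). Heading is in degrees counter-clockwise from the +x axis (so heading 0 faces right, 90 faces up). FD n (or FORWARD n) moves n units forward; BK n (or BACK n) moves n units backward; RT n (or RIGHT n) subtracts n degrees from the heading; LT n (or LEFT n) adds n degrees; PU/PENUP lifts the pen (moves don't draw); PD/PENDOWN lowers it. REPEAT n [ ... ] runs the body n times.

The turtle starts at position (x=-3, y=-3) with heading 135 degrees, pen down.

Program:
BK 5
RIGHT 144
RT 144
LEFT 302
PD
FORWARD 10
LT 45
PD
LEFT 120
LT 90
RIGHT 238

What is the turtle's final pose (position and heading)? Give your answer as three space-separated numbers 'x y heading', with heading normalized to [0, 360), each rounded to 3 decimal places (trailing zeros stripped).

Answer: -8.036 -1.385 166

Derivation:
Executing turtle program step by step:
Start: pos=(-3,-3), heading=135, pen down
BK 5: (-3,-3) -> (0.536,-6.536) [heading=135, draw]
RT 144: heading 135 -> 351
RT 144: heading 351 -> 207
LT 302: heading 207 -> 149
PD: pen down
FD 10: (0.536,-6.536) -> (-8.036,-1.385) [heading=149, draw]
LT 45: heading 149 -> 194
PD: pen down
LT 120: heading 194 -> 314
LT 90: heading 314 -> 44
RT 238: heading 44 -> 166
Final: pos=(-8.036,-1.385), heading=166, 2 segment(s) drawn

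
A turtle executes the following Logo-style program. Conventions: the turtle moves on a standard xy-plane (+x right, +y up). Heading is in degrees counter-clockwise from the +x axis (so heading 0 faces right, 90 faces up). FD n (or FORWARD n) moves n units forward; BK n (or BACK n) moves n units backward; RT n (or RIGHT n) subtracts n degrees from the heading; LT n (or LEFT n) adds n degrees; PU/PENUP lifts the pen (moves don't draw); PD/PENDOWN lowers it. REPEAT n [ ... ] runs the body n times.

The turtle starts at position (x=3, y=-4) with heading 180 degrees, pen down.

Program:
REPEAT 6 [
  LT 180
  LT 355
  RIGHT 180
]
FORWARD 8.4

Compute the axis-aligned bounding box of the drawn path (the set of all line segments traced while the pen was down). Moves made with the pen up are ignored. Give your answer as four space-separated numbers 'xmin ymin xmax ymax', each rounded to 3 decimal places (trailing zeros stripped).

Answer: -4.275 -4 3 0.2

Derivation:
Executing turtle program step by step:
Start: pos=(3,-4), heading=180, pen down
REPEAT 6 [
  -- iteration 1/6 --
  LT 180: heading 180 -> 0
  LT 355: heading 0 -> 355
  RT 180: heading 355 -> 175
  -- iteration 2/6 --
  LT 180: heading 175 -> 355
  LT 355: heading 355 -> 350
  RT 180: heading 350 -> 170
  -- iteration 3/6 --
  LT 180: heading 170 -> 350
  LT 355: heading 350 -> 345
  RT 180: heading 345 -> 165
  -- iteration 4/6 --
  LT 180: heading 165 -> 345
  LT 355: heading 345 -> 340
  RT 180: heading 340 -> 160
  -- iteration 5/6 --
  LT 180: heading 160 -> 340
  LT 355: heading 340 -> 335
  RT 180: heading 335 -> 155
  -- iteration 6/6 --
  LT 180: heading 155 -> 335
  LT 355: heading 335 -> 330
  RT 180: heading 330 -> 150
]
FD 8.4: (3,-4) -> (-4.275,0.2) [heading=150, draw]
Final: pos=(-4.275,0.2), heading=150, 1 segment(s) drawn

Segment endpoints: x in {-4.275, 3}, y in {-4, 0.2}
xmin=-4.275, ymin=-4, xmax=3, ymax=0.2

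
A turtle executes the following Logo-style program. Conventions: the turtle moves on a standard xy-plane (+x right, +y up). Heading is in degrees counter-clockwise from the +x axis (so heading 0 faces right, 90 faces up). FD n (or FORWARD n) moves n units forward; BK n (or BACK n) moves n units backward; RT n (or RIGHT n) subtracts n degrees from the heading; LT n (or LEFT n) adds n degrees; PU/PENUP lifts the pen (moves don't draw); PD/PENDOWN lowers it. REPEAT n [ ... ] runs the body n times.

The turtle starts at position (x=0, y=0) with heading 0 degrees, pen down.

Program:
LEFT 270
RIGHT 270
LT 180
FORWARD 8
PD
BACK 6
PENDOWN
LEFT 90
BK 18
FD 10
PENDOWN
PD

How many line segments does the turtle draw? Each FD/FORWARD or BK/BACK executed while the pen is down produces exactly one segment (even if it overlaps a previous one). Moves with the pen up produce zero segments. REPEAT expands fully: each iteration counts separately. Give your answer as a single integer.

Answer: 4

Derivation:
Executing turtle program step by step:
Start: pos=(0,0), heading=0, pen down
LT 270: heading 0 -> 270
RT 270: heading 270 -> 0
LT 180: heading 0 -> 180
FD 8: (0,0) -> (-8,0) [heading=180, draw]
PD: pen down
BK 6: (-8,0) -> (-2,0) [heading=180, draw]
PD: pen down
LT 90: heading 180 -> 270
BK 18: (-2,0) -> (-2,18) [heading=270, draw]
FD 10: (-2,18) -> (-2,8) [heading=270, draw]
PD: pen down
PD: pen down
Final: pos=(-2,8), heading=270, 4 segment(s) drawn
Segments drawn: 4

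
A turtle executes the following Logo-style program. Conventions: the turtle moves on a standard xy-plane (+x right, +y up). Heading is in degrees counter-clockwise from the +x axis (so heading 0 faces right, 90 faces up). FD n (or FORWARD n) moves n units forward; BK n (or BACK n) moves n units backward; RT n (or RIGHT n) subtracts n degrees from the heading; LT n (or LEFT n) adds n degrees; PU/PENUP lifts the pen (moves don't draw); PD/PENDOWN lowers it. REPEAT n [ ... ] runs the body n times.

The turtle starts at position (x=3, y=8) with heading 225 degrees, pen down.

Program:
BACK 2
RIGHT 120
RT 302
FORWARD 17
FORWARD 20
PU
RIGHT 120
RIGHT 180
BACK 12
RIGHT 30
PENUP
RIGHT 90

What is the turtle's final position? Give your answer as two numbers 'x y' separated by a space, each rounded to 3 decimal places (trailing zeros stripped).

Executing turtle program step by step:
Start: pos=(3,8), heading=225, pen down
BK 2: (3,8) -> (4.414,9.414) [heading=225, draw]
RT 120: heading 225 -> 105
RT 302: heading 105 -> 163
FD 17: (4.414,9.414) -> (-11.843,14.385) [heading=163, draw]
FD 20: (-11.843,14.385) -> (-30.969,20.232) [heading=163, draw]
PU: pen up
RT 120: heading 163 -> 43
RT 180: heading 43 -> 223
BK 12: (-30.969,20.232) -> (-22.193,28.416) [heading=223, move]
RT 30: heading 223 -> 193
PU: pen up
RT 90: heading 193 -> 103
Final: pos=(-22.193,28.416), heading=103, 3 segment(s) drawn

Answer: -22.193 28.416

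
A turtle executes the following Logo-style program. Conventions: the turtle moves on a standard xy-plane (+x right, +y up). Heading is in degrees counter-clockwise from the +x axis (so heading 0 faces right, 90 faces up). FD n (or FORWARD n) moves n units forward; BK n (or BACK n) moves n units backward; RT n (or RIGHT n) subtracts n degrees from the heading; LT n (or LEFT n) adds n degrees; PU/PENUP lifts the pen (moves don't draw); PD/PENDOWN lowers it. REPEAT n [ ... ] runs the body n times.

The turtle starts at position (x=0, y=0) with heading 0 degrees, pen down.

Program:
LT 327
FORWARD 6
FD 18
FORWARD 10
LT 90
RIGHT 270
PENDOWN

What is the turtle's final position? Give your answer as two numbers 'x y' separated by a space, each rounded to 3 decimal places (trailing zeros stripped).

Answer: 28.515 -18.518

Derivation:
Executing turtle program step by step:
Start: pos=(0,0), heading=0, pen down
LT 327: heading 0 -> 327
FD 6: (0,0) -> (5.032,-3.268) [heading=327, draw]
FD 18: (5.032,-3.268) -> (20.128,-13.071) [heading=327, draw]
FD 10: (20.128,-13.071) -> (28.515,-18.518) [heading=327, draw]
LT 90: heading 327 -> 57
RT 270: heading 57 -> 147
PD: pen down
Final: pos=(28.515,-18.518), heading=147, 3 segment(s) drawn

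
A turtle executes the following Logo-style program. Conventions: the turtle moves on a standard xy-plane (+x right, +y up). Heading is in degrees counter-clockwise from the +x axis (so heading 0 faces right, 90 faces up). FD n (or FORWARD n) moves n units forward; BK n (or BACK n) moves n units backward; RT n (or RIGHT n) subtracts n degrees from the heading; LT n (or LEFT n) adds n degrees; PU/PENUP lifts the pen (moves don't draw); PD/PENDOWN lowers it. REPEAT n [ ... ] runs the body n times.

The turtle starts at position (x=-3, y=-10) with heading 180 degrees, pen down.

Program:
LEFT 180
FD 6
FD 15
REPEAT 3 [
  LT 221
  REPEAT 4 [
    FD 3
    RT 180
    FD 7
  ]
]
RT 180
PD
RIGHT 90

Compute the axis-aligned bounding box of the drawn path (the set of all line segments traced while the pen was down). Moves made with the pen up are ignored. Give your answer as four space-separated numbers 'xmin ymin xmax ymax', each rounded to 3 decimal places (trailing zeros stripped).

Answer: -3 -16.932 23.283 -4.129

Derivation:
Executing turtle program step by step:
Start: pos=(-3,-10), heading=180, pen down
LT 180: heading 180 -> 0
FD 6: (-3,-10) -> (3,-10) [heading=0, draw]
FD 15: (3,-10) -> (18,-10) [heading=0, draw]
REPEAT 3 [
  -- iteration 1/3 --
  LT 221: heading 0 -> 221
  REPEAT 4 [
    -- iteration 1/4 --
    FD 3: (18,-10) -> (15.736,-11.968) [heading=221, draw]
    RT 180: heading 221 -> 41
    FD 7: (15.736,-11.968) -> (21.019,-7.376) [heading=41, draw]
    -- iteration 2/4 --
    FD 3: (21.019,-7.376) -> (23.283,-5.408) [heading=41, draw]
    RT 180: heading 41 -> 221
    FD 7: (23.283,-5.408) -> (18,-10) [heading=221, draw]
    -- iteration 3/4 --
    FD 3: (18,-10) -> (15.736,-11.968) [heading=221, draw]
    RT 180: heading 221 -> 41
    FD 7: (15.736,-11.968) -> (21.019,-7.376) [heading=41, draw]
    -- iteration 4/4 --
    FD 3: (21.019,-7.376) -> (23.283,-5.408) [heading=41, draw]
    RT 180: heading 41 -> 221
    FD 7: (23.283,-5.408) -> (18,-10) [heading=221, draw]
  ]
  -- iteration 2/3 --
  LT 221: heading 221 -> 82
  REPEAT 4 [
    -- iteration 1/4 --
    FD 3: (18,-10) -> (18.418,-7.029) [heading=82, draw]
    RT 180: heading 82 -> 262
    FD 7: (18.418,-7.029) -> (17.443,-13.961) [heading=262, draw]
    -- iteration 2/4 --
    FD 3: (17.443,-13.961) -> (17.026,-16.932) [heading=262, draw]
    RT 180: heading 262 -> 82
    FD 7: (17.026,-16.932) -> (18,-10) [heading=82, draw]
    -- iteration 3/4 --
    FD 3: (18,-10) -> (18.418,-7.029) [heading=82, draw]
    RT 180: heading 82 -> 262
    FD 7: (18.418,-7.029) -> (17.443,-13.961) [heading=262, draw]
    -- iteration 4/4 --
    FD 3: (17.443,-13.961) -> (17.026,-16.932) [heading=262, draw]
    RT 180: heading 262 -> 82
    FD 7: (17.026,-16.932) -> (18,-10) [heading=82, draw]
  ]
  -- iteration 3/3 --
  LT 221: heading 82 -> 303
  REPEAT 4 [
    -- iteration 1/4 --
    FD 3: (18,-10) -> (19.634,-12.516) [heading=303, draw]
    RT 180: heading 303 -> 123
    FD 7: (19.634,-12.516) -> (15.821,-6.645) [heading=123, draw]
    -- iteration 2/4 --
    FD 3: (15.821,-6.645) -> (14.188,-4.129) [heading=123, draw]
    RT 180: heading 123 -> 303
    FD 7: (14.188,-4.129) -> (18,-10) [heading=303, draw]
    -- iteration 3/4 --
    FD 3: (18,-10) -> (19.634,-12.516) [heading=303, draw]
    RT 180: heading 303 -> 123
    FD 7: (19.634,-12.516) -> (15.821,-6.645) [heading=123, draw]
    -- iteration 4/4 --
    FD 3: (15.821,-6.645) -> (14.188,-4.129) [heading=123, draw]
    RT 180: heading 123 -> 303
    FD 7: (14.188,-4.129) -> (18,-10) [heading=303, draw]
  ]
]
RT 180: heading 303 -> 123
PD: pen down
RT 90: heading 123 -> 33
Final: pos=(18,-10), heading=33, 26 segment(s) drawn

Segment endpoints: x in {-3, 3, 14.188, 14.188, 15.736, 15.736, 15.821, 15.821, 17.026, 17.026, 17.443, 18, 18, 18, 18.418, 19.634, 21.019, 23.283}, y in {-16.932, -13.961, -12.516, -11.968, -11.968, -10, -10, -10, -10, -7.376, -7.376, -7.029, -7.029, -6.645, -6.645, -5.408, -5.408, -4.129, -4.129}
xmin=-3, ymin=-16.932, xmax=23.283, ymax=-4.129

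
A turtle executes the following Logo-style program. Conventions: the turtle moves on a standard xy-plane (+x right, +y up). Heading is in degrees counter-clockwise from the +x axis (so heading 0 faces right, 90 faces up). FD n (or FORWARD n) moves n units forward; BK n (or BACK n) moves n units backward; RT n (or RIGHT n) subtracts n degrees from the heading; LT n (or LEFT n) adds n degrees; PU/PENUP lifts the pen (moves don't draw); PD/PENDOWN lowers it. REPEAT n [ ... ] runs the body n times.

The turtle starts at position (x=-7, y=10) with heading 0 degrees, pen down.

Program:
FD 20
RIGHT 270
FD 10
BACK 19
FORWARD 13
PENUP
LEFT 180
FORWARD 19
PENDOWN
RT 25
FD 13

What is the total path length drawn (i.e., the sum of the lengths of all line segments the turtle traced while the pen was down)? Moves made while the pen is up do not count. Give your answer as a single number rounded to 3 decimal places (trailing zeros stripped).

Executing turtle program step by step:
Start: pos=(-7,10), heading=0, pen down
FD 20: (-7,10) -> (13,10) [heading=0, draw]
RT 270: heading 0 -> 90
FD 10: (13,10) -> (13,20) [heading=90, draw]
BK 19: (13,20) -> (13,1) [heading=90, draw]
FD 13: (13,1) -> (13,14) [heading=90, draw]
PU: pen up
LT 180: heading 90 -> 270
FD 19: (13,14) -> (13,-5) [heading=270, move]
PD: pen down
RT 25: heading 270 -> 245
FD 13: (13,-5) -> (7.506,-16.782) [heading=245, draw]
Final: pos=(7.506,-16.782), heading=245, 5 segment(s) drawn

Segment lengths:
  seg 1: (-7,10) -> (13,10), length = 20
  seg 2: (13,10) -> (13,20), length = 10
  seg 3: (13,20) -> (13,1), length = 19
  seg 4: (13,1) -> (13,14), length = 13
  seg 5: (13,-5) -> (7.506,-16.782), length = 13
Total = 75

Answer: 75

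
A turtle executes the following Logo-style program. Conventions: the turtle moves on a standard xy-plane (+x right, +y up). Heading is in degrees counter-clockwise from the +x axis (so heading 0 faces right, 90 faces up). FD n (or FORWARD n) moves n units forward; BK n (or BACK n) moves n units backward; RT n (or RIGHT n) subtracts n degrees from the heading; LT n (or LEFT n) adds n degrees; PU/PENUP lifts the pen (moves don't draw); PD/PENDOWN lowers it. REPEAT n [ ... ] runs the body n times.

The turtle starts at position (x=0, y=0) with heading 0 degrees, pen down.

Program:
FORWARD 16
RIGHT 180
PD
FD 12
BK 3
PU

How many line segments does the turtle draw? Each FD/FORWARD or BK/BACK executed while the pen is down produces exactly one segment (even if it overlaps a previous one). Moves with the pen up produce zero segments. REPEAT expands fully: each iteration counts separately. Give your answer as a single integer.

Executing turtle program step by step:
Start: pos=(0,0), heading=0, pen down
FD 16: (0,0) -> (16,0) [heading=0, draw]
RT 180: heading 0 -> 180
PD: pen down
FD 12: (16,0) -> (4,0) [heading=180, draw]
BK 3: (4,0) -> (7,0) [heading=180, draw]
PU: pen up
Final: pos=(7,0), heading=180, 3 segment(s) drawn
Segments drawn: 3

Answer: 3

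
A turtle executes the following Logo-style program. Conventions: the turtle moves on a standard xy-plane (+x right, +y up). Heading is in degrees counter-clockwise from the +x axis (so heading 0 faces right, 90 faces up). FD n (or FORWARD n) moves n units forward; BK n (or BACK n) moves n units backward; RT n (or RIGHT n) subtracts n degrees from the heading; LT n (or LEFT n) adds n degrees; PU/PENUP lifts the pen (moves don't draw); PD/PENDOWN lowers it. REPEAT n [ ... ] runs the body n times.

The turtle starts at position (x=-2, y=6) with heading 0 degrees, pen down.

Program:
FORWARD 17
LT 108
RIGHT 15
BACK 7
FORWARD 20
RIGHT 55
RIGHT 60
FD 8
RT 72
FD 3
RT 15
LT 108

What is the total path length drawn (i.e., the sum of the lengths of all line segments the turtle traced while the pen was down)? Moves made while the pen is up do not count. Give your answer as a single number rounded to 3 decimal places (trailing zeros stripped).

Executing turtle program step by step:
Start: pos=(-2,6), heading=0, pen down
FD 17: (-2,6) -> (15,6) [heading=0, draw]
LT 108: heading 0 -> 108
RT 15: heading 108 -> 93
BK 7: (15,6) -> (15.366,-0.99) [heading=93, draw]
FD 20: (15.366,-0.99) -> (14.32,18.982) [heading=93, draw]
RT 55: heading 93 -> 38
RT 60: heading 38 -> 338
FD 8: (14.32,18.982) -> (21.737,15.985) [heading=338, draw]
RT 72: heading 338 -> 266
FD 3: (21.737,15.985) -> (21.528,12.993) [heading=266, draw]
RT 15: heading 266 -> 251
LT 108: heading 251 -> 359
Final: pos=(21.528,12.993), heading=359, 5 segment(s) drawn

Segment lengths:
  seg 1: (-2,6) -> (15,6), length = 17
  seg 2: (15,6) -> (15.366,-0.99), length = 7
  seg 3: (15.366,-0.99) -> (14.32,18.982), length = 20
  seg 4: (14.32,18.982) -> (21.737,15.985), length = 8
  seg 5: (21.737,15.985) -> (21.528,12.993), length = 3
Total = 55

Answer: 55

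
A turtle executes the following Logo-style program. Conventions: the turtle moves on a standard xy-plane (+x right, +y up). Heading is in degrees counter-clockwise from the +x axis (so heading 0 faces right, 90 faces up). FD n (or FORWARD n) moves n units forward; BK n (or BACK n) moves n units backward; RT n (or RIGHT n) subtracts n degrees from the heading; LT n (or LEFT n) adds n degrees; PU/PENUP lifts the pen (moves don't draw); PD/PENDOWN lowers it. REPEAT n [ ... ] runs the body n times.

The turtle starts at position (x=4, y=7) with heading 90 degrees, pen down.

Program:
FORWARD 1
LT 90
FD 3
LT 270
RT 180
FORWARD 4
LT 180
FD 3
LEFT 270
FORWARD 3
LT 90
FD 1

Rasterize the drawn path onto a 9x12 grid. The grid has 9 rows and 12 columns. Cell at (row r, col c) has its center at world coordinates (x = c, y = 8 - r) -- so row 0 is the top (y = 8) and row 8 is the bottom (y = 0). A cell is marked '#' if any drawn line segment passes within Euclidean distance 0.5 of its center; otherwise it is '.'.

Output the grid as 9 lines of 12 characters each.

Answer: .####.......
.####.......
.#..........
.#..........
.#..........
............
............
............
............

Derivation:
Segment 0: (4,7) -> (4,8)
Segment 1: (4,8) -> (1,8)
Segment 2: (1,8) -> (1,4)
Segment 3: (1,4) -> (1,7)
Segment 4: (1,7) -> (4,7)
Segment 5: (4,7) -> (4,8)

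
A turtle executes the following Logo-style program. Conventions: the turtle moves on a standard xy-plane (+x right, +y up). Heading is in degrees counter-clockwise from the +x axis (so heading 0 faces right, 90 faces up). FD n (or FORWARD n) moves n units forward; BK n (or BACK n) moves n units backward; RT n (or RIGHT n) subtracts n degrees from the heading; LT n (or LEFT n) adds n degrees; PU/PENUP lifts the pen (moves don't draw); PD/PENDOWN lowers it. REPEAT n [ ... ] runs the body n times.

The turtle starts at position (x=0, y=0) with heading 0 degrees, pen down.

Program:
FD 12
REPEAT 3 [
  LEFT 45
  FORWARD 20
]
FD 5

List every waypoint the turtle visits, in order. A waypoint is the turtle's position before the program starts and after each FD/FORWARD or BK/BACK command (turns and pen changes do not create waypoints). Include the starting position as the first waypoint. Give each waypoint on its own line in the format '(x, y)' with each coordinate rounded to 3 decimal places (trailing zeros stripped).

Answer: (0, 0)
(12, 0)
(26.142, 14.142)
(26.142, 34.142)
(12, 48.284)
(8.464, 51.82)

Derivation:
Executing turtle program step by step:
Start: pos=(0,0), heading=0, pen down
FD 12: (0,0) -> (12,0) [heading=0, draw]
REPEAT 3 [
  -- iteration 1/3 --
  LT 45: heading 0 -> 45
  FD 20: (12,0) -> (26.142,14.142) [heading=45, draw]
  -- iteration 2/3 --
  LT 45: heading 45 -> 90
  FD 20: (26.142,14.142) -> (26.142,34.142) [heading=90, draw]
  -- iteration 3/3 --
  LT 45: heading 90 -> 135
  FD 20: (26.142,34.142) -> (12,48.284) [heading=135, draw]
]
FD 5: (12,48.284) -> (8.464,51.82) [heading=135, draw]
Final: pos=(8.464,51.82), heading=135, 5 segment(s) drawn
Waypoints (6 total):
(0, 0)
(12, 0)
(26.142, 14.142)
(26.142, 34.142)
(12, 48.284)
(8.464, 51.82)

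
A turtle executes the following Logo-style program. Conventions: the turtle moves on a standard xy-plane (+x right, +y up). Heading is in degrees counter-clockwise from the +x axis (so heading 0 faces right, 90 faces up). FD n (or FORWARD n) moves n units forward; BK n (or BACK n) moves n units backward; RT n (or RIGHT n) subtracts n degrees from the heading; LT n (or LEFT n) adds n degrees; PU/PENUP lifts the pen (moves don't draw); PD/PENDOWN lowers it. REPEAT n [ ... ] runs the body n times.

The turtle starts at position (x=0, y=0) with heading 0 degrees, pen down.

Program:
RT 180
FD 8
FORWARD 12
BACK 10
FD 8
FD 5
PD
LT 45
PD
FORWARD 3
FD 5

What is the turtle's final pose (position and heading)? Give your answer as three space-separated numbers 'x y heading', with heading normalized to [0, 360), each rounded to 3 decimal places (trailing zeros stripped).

Answer: -28.657 -5.657 225

Derivation:
Executing turtle program step by step:
Start: pos=(0,0), heading=0, pen down
RT 180: heading 0 -> 180
FD 8: (0,0) -> (-8,0) [heading=180, draw]
FD 12: (-8,0) -> (-20,0) [heading=180, draw]
BK 10: (-20,0) -> (-10,0) [heading=180, draw]
FD 8: (-10,0) -> (-18,0) [heading=180, draw]
FD 5: (-18,0) -> (-23,0) [heading=180, draw]
PD: pen down
LT 45: heading 180 -> 225
PD: pen down
FD 3: (-23,0) -> (-25.121,-2.121) [heading=225, draw]
FD 5: (-25.121,-2.121) -> (-28.657,-5.657) [heading=225, draw]
Final: pos=(-28.657,-5.657), heading=225, 7 segment(s) drawn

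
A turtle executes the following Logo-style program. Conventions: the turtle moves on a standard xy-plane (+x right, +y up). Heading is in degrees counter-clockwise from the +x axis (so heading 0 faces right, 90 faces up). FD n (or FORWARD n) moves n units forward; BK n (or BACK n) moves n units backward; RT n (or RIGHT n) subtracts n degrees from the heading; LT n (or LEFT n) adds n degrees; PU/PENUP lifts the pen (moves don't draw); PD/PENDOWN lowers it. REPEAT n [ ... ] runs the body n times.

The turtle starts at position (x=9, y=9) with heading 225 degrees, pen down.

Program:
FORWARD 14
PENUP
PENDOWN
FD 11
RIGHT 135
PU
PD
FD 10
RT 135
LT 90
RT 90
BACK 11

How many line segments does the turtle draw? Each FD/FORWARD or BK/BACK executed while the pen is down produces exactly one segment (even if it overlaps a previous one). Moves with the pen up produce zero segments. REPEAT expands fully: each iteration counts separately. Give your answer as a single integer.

Executing turtle program step by step:
Start: pos=(9,9), heading=225, pen down
FD 14: (9,9) -> (-0.899,-0.899) [heading=225, draw]
PU: pen up
PD: pen down
FD 11: (-0.899,-0.899) -> (-8.678,-8.678) [heading=225, draw]
RT 135: heading 225 -> 90
PU: pen up
PD: pen down
FD 10: (-8.678,-8.678) -> (-8.678,1.322) [heading=90, draw]
RT 135: heading 90 -> 315
LT 90: heading 315 -> 45
RT 90: heading 45 -> 315
BK 11: (-8.678,1.322) -> (-16.456,9.101) [heading=315, draw]
Final: pos=(-16.456,9.101), heading=315, 4 segment(s) drawn
Segments drawn: 4

Answer: 4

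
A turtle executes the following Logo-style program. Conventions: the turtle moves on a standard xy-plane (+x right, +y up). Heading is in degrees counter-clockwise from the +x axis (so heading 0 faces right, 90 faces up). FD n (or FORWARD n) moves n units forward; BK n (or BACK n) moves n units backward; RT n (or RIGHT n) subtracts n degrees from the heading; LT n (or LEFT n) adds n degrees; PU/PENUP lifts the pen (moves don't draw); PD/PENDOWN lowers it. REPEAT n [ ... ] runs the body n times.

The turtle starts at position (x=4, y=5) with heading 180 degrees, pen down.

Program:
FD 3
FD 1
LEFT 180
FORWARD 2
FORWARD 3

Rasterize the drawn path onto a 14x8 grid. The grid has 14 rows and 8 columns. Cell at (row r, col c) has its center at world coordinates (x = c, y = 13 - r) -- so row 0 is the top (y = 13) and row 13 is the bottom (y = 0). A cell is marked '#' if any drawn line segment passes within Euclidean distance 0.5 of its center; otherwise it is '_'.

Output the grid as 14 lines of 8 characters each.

Answer: ________
________
________
________
________
________
________
________
######__
________
________
________
________
________

Derivation:
Segment 0: (4,5) -> (1,5)
Segment 1: (1,5) -> (0,5)
Segment 2: (0,5) -> (2,5)
Segment 3: (2,5) -> (5,5)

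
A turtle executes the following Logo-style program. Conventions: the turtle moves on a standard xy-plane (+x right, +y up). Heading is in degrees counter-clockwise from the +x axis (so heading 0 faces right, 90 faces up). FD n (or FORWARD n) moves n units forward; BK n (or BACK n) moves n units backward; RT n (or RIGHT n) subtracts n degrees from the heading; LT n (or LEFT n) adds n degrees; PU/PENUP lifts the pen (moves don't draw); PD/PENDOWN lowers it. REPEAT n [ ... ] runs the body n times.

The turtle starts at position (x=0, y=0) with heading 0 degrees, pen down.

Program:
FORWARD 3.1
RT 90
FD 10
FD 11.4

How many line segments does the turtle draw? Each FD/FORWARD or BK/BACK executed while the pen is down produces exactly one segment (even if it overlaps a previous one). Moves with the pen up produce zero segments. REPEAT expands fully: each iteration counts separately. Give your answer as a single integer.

Answer: 3

Derivation:
Executing turtle program step by step:
Start: pos=(0,0), heading=0, pen down
FD 3.1: (0,0) -> (3.1,0) [heading=0, draw]
RT 90: heading 0 -> 270
FD 10: (3.1,0) -> (3.1,-10) [heading=270, draw]
FD 11.4: (3.1,-10) -> (3.1,-21.4) [heading=270, draw]
Final: pos=(3.1,-21.4), heading=270, 3 segment(s) drawn
Segments drawn: 3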